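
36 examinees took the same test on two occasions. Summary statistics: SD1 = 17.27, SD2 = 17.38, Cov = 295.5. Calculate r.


r = cov(X,Y) / (SD_X * SD_Y)
r = 295.5 / (17.27 * 17.38)
r = 295.5 / 300.1526
r = 0.9845

0.9845


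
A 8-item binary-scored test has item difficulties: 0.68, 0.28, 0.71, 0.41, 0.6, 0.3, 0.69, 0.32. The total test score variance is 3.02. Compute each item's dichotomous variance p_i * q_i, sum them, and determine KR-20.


For each item, compute p_i * q_i:
  Item 1: 0.68 * 0.32 = 0.2176
  Item 2: 0.28 * 0.72 = 0.2016
  Item 3: 0.71 * 0.29 = 0.2059
  Item 4: 0.41 * 0.59 = 0.2419
  Item 5: 0.6 * 0.4 = 0.24
  Item 6: 0.3 * 0.7 = 0.21
  Item 7: 0.69 * 0.31 = 0.2139
  Item 8: 0.32 * 0.68 = 0.2176
Sum(p_i * q_i) = 0.2176 + 0.2016 + 0.2059 + 0.2419 + 0.24 + 0.21 + 0.2139 + 0.2176 = 1.7485
KR-20 = (k/(k-1)) * (1 - Sum(p_i*q_i) / Var_total)
= (8/7) * (1 - 1.7485/3.02)
= 1.1429 * 0.421
KR-20 = 0.4812

0.4812


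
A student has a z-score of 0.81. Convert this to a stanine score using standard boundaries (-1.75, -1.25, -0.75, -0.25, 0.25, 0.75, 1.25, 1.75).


Stanine boundaries: [-1.75, -1.25, -0.75, -0.25, 0.25, 0.75, 1.25, 1.75]
z = 0.81
Check each boundary:
  z >= -1.75 -> could be stanine 2
  z >= -1.25 -> could be stanine 3
  z >= -0.75 -> could be stanine 4
  z >= -0.25 -> could be stanine 5
  z >= 0.25 -> could be stanine 6
  z >= 0.75 -> could be stanine 7
  z < 1.25
  z < 1.75
Highest qualifying boundary gives stanine = 7

7


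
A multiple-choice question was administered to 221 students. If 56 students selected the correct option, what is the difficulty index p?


Item difficulty p = number correct / total examinees
p = 56 / 221
p = 0.2534

0.2534


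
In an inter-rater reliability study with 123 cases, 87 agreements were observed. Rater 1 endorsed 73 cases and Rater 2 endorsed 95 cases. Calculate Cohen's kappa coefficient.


P_o = 87/123 = 0.707317
P_e = (73*95 + 50*28) / 15129 = 0.550929
kappa = (P_o - P_e) / (1 - P_e)
kappa = (0.707317 - 0.550929) / (1 - 0.550929)
kappa = 0.3482

0.3482


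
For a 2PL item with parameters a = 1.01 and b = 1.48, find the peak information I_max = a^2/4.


For 2PL, max info at theta = b = 1.48
I_max = a^2 / 4 = 1.01^2 / 4
= 1.0201 / 4
I_max = 0.255

0.255


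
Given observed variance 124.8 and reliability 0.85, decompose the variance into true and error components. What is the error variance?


var_true = rxx * var_obs = 0.85 * 124.8 = 106.08
var_error = var_obs - var_true
var_error = 124.8 - 106.08
var_error = 18.72

18.72


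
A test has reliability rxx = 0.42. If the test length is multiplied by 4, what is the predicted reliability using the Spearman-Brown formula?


r_new = (n * rxx) / (1 + (n-1) * rxx)
r_new = (4 * 0.42) / (1 + 3 * 0.42)
r_new = 1.68 / 2.26
r_new = 0.7434

0.7434


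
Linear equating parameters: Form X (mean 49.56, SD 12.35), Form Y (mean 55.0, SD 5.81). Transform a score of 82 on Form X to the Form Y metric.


slope = SD_Y / SD_X = 5.81 / 12.35 ~ 0.4704
intercept = mean_Y - slope * mean_X = 55.0 - (5.81 / 12.35) * 49.56 ~ 31.6847
Y = slope * X + intercept. To avoid rounding drift from the rounded slope/intercept, evaluate the equivalent form Y = mean_Y + SD_Y * (X - mean_X) / SD_X at full precision:
Y = 55.0 + 5.81 * (82 - 49.56) / 12.35
Y = 55.0 + 5.81 * 32.44 / 12.35
Y = 55.0 + 188.4764 / 12.35
Y = 55.0 + 15.2612
Y = 70.2612

70.2612


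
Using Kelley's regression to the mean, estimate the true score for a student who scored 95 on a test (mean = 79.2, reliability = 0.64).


T_est = rxx * X + (1 - rxx) * mean
T_est = 0.64 * 95 + 0.36 * 79.2
T_est = 60.8 + 28.512
T_est = 89.312

89.312


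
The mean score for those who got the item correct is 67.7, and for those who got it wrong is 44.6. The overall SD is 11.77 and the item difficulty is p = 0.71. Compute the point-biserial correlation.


q = 1 - p = 0.29
rpb = ((M1 - M0) / SD) * sqrt(p * q)
rpb = ((67.7 - 44.6) / 11.77) * sqrt(0.71 * 0.29)
rpb = 0.8906

0.8906


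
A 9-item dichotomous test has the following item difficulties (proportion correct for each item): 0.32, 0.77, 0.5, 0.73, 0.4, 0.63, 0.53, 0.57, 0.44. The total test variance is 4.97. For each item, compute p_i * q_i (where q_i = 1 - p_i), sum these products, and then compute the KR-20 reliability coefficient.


For each item, compute p_i * q_i:
  Item 1: 0.32 * 0.68 = 0.2176
  Item 2: 0.77 * 0.23 = 0.1771
  Item 3: 0.5 * 0.5 = 0.25
  Item 4: 0.73 * 0.27 = 0.1971
  Item 5: 0.4 * 0.6 = 0.24
  Item 6: 0.63 * 0.37 = 0.2331
  Item 7: 0.53 * 0.47 = 0.2491
  Item 8: 0.57 * 0.43 = 0.2451
  Item 9: 0.44 * 0.56 = 0.2464
Sum(p_i * q_i) = 0.2176 + 0.1771 + 0.25 + 0.1971 + 0.24 + 0.2331 + 0.2491 + 0.2451 + 0.2464 = 2.0555
KR-20 = (k/(k-1)) * (1 - Sum(p_i*q_i) / Var_total)
= (9/8) * (1 - 2.0555/4.97)
= 1.125 * 0.5864
KR-20 = 0.6597

0.6597


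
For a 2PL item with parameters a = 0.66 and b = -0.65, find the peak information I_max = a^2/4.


For 2PL, max info at theta = b = -0.65
I_max = a^2 / 4 = 0.66^2 / 4
= 0.4356 / 4
I_max = 0.1089

0.1089


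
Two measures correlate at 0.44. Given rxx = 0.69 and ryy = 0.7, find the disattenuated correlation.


r_corrected = rxy / sqrt(rxx * ryy)
= 0.44 / sqrt(0.69 * 0.7)
= 0.44 / sqrt(0.483)
= 0.44 / 0.694982
r_corrected = 0.6331

0.6331


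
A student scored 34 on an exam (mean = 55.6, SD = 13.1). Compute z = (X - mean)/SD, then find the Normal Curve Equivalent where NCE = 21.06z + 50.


z = (X - mean) / SD = (34 - 55.6) / 13.1
z = -21.6 / 13.1
z = -1.6489
NCE = NCE = 21.06z + 50
Carry z at full precision (z = -21.6 / 13.1) into the conversion:
NCE = 21.06 * (-21.6 / 13.1) + 50 = -454.896 / 13.1 + 50
NCE = -34.7249 + 50
NCE = 15.2751

15.2751


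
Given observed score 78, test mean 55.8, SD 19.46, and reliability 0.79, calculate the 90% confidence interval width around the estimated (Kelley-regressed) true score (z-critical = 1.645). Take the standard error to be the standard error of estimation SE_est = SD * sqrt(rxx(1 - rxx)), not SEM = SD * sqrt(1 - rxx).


True score estimate = 0.79*78 + 0.21*55.8 = 73.338
SE_est = SD * sqrt(rxx * (1 - rxx)) = 19.46 * sqrt(0.79 * 0.21) = 19.46 * sqrt(0.1659) = 7.926218
CI = T_est +/- z * SE_est, so width = 2 * z * SE_est = 2 * 1.645 * 7.926218
Width = 26.0773

26.0773


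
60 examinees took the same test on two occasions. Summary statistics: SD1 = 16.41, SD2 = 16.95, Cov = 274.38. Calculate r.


r = cov(X,Y) / (SD_X * SD_Y)
r = 274.38 / (16.41 * 16.95)
r = 274.38 / 278.1495
r = 0.9864

0.9864


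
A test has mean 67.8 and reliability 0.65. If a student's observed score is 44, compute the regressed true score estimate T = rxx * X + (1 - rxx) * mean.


T_est = rxx * X + (1 - rxx) * mean
T_est = 0.65 * 44 + 0.35 * 67.8
T_est = 28.6 + 23.73
T_est = 52.33

52.33


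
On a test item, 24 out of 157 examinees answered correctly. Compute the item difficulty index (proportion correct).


Item difficulty p = number correct / total examinees
p = 24 / 157
p = 0.1529

0.1529


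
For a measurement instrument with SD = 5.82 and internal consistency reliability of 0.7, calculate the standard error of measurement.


SEM = SD * sqrt(1 - rxx)
SEM = 5.82 * sqrt(1 - 0.7)
SEM = 5.82 * sqrt(0.3) = 5.82 * 0.547723
SEM = 3.1877

3.1877


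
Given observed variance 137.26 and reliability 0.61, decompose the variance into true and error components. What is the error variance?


var_true = rxx * var_obs = 0.61 * 137.26 = 83.7286
var_error = var_obs - var_true
var_error = 137.26 - 83.7286
var_error = 53.5314

53.5314


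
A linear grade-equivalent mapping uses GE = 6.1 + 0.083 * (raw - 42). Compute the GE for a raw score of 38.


raw - median = 38 - 42 = -4
slope * diff = 0.083 * -4 = -0.332
GE = 6.1 + -0.332
GE = 5.768

5.768


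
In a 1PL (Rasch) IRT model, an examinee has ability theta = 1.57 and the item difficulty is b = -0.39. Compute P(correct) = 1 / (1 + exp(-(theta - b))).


theta - b = 1.57 - -0.39 = 1.96
exp(-(theta - b)) = exp(-1.96) = 0.1409
P = 1 / (1 + 0.1409)
P = 0.8765

0.8765


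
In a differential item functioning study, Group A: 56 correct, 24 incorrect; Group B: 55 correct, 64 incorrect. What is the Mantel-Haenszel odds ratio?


Odds_A = 56/24 = 2.3333
Odds_B = 55/64 = 0.8594
OR = Odds_A / Odds_B = 2.3333 / 0.8594
Exactly, OR = (56 * 64) / (24 * 55) = 3584 / 1320
OR = 2.7152

2.7152


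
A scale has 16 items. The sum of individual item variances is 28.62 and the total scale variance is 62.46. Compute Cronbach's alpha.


alpha = (k/(k-1)) * (1 - sum(si^2)/s_total^2)
= (16/15) * (1 - 28.62/62.46)
alpha = 0.5779

0.5779


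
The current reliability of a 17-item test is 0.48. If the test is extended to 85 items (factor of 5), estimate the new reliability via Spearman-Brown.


r_new = (n * rxx) / (1 + (n-1) * rxx)
r_new = (5 * 0.48) / (1 + 4 * 0.48)
r_new = 2.4 / 2.92
r_new = 0.8219

0.8219


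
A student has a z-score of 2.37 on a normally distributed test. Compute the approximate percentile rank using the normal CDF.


CDF(z) = 0.5 * (1 + erf(z/sqrt(2)))
erf(1.6758) = 0.9822
CDF = 0.9911
Percentile rank = 0.9911 * 100 = 99.11

99.11


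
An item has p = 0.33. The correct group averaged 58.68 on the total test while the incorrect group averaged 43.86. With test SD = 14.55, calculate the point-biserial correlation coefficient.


q = 1 - p = 0.67
rpb = ((M1 - M0) / SD) * sqrt(p * q)
rpb = ((58.68 - 43.86) / 14.55) * sqrt(0.33 * 0.67)
rpb = 0.4789

0.4789


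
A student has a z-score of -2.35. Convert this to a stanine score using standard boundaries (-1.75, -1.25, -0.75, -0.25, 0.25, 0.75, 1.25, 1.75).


Stanine boundaries: [-1.75, -1.25, -0.75, -0.25, 0.25, 0.75, 1.25, 1.75]
z = -2.35
Check each boundary:
  z < -1.75
  z < -1.25
  z < -0.75
  z < -0.25
  z < 0.25
  z < 0.75
  z < 1.25
  z < 1.75
Highest qualifying boundary gives stanine = 1

1


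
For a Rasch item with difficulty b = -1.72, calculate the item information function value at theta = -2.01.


P = 1/(1+exp(-(-2.01--1.72))) = 0.428
I = P*(1-P) = 0.428 * 0.572
I = 0.2448

0.2448


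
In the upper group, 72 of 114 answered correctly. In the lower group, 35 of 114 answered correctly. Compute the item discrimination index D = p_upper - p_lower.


p_upper = 72/114 = 0.6316
p_lower = 35/114 = 0.307
D = 0.6316 - 0.307 = 0.3246

0.3246


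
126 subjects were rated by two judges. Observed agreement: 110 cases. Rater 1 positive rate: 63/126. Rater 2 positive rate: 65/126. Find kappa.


P_o = 110/126 = 0.873016
P_e = (63*65 + 63*61) / 15876 = 0.5
kappa = (P_o - P_e) / (1 - P_e)
kappa = (0.873016 - 0.5) / (1 - 0.5)
kappa = 0.746

0.746


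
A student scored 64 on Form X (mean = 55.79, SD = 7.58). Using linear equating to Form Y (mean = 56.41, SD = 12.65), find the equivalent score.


slope = SD_Y / SD_X = 12.65 / 7.58 ~ 1.6689
intercept = mean_Y - slope * mean_X = 56.41 - (12.65 / 7.58) * 55.79 ~ -36.696
Y = slope * X + intercept. To avoid rounding drift from the rounded slope/intercept, evaluate the equivalent form Y = mean_Y + SD_Y * (X - mean_X) / SD_X at full precision:
Y = 56.41 + 12.65 * (64 - 55.79) / 7.58
Y = 56.41 + 12.65 * 8.21 / 7.58
Y = 56.41 + 103.8565 / 7.58
Y = 56.41 + 13.7014
Y = 70.1114

70.1114


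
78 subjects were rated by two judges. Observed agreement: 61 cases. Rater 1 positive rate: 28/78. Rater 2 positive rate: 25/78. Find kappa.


P_o = 61/78 = 0.782051
P_e = (28*25 + 50*53) / 6084 = 0.550625
kappa = (P_o - P_e) / (1 - P_e)
kappa = (0.782051 - 0.550625) / (1 - 0.550625)
kappa = 0.515

0.515


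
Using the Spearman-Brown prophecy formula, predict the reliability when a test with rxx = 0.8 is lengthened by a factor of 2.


r_new = (n * rxx) / (1 + (n-1) * rxx)
r_new = (2 * 0.8) / (1 + 1 * 0.8)
r_new = 1.6 / 1.8
r_new = 0.8889

0.8889


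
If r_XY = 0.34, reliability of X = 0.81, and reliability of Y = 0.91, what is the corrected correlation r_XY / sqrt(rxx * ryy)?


r_corrected = rxy / sqrt(rxx * ryy)
= 0.34 / sqrt(0.81 * 0.91)
= 0.34 / sqrt(0.7371)
= 0.34 / 0.858545
r_corrected = 0.396

0.396


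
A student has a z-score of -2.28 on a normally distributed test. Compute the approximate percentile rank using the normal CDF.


CDF(z) = 0.5 * (1 + erf(z/sqrt(2)))
erf(-1.6122) = -0.9774
CDF = 0.0113
Percentile rank = 0.0113 * 100 = 1.13

1.13


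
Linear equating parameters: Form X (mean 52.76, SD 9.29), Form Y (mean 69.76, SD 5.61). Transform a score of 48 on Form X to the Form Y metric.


slope = SD_Y / SD_X = 5.61 / 9.29 ~ 0.6039
intercept = mean_Y - slope * mean_X = 69.76 - (5.61 / 9.29) * 52.76 ~ 37.8995
Y = slope * X + intercept. To avoid rounding drift from the rounded slope/intercept, evaluate the equivalent form Y = mean_Y + SD_Y * (X - mean_X) / SD_X at full precision:
Y = 69.76 + 5.61 * (48 - 52.76) / 9.29
Y = 69.76 - 5.61 * 4.76 / 9.29
Y = 69.76 - 26.7036 / 9.29
Y = 69.76 - 2.8744
Y = 66.8856

66.8856


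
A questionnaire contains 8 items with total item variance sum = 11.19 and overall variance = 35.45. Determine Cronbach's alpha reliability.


alpha = (k/(k-1)) * (1 - sum(si^2)/s_total^2)
= (8/7) * (1 - 11.19/35.45)
alpha = 0.7821

0.7821


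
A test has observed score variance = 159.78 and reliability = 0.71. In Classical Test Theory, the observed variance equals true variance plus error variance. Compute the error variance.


var_true = rxx * var_obs = 0.71 * 159.78 = 113.4438
var_error = var_obs - var_true
var_error = 159.78 - 113.4438
var_error = 46.3362

46.3362


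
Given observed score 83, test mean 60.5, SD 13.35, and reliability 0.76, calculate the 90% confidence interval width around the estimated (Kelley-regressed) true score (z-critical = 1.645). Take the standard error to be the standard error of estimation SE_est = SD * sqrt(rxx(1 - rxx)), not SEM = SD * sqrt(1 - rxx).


True score estimate = 0.76*83 + 0.24*60.5 = 77.6
SE_est = SD * sqrt(rxx * (1 - rxx)) = 13.35 * sqrt(0.76 * 0.24) = 13.35 * sqrt(0.1824) = 5.70156
CI = T_est +/- z * SE_est, so width = 2 * z * SE_est = 2 * 1.645 * 5.70156
Width = 18.7581

18.7581


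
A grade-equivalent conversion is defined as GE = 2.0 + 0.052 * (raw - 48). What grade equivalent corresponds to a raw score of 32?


raw - median = 32 - 48 = -16
slope * diff = 0.052 * -16 = -0.832
GE = 2.0 + -0.832
GE = 1.168

1.168


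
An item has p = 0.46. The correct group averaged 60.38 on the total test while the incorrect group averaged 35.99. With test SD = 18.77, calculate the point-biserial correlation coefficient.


q = 1 - p = 0.54
rpb = ((M1 - M0) / SD) * sqrt(p * q)
rpb = ((60.38 - 35.99) / 18.77) * sqrt(0.46 * 0.54)
rpb = 0.6476

0.6476


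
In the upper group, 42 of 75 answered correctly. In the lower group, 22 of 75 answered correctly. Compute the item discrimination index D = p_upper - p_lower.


p_upper = 42/75 = 0.56
p_lower = 22/75 = 0.2933
D = 0.56 - 0.2933 = 0.2667

0.2667


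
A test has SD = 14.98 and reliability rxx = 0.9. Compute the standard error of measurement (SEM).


SEM = SD * sqrt(1 - rxx)
SEM = 14.98 * sqrt(1 - 0.9)
SEM = 14.98 * sqrt(0.1) = 14.98 * 0.316228
SEM = 4.7371

4.7371


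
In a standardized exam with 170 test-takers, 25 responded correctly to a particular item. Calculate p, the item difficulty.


Item difficulty p = number correct / total examinees
p = 25 / 170
p = 0.1471

0.1471


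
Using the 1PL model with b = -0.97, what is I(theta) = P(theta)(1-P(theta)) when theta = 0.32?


P = 1/(1+exp(-(0.32--0.97))) = 0.7841
I = P*(1-P) = 0.7841 * 0.2159
I = 0.1693

0.1693


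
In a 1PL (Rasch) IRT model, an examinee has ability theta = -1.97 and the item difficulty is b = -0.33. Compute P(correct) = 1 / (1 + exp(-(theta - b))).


theta - b = -1.97 - -0.33 = -1.64
exp(-(theta - b)) = exp(1.64) = 5.1552
P = 1 / (1 + 5.1552)
P = 0.1625

0.1625


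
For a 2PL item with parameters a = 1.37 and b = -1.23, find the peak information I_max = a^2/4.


For 2PL, max info at theta = b = -1.23
I_max = a^2 / 4 = 1.37^2 / 4
= 1.8769 / 4
I_max = 0.4692

0.4692


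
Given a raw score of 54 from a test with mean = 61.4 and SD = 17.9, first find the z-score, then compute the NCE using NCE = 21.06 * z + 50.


z = (X - mean) / SD = (54 - 61.4) / 17.9
z = -7.4 / 17.9
z = -0.4134
NCE = NCE = 21.06z + 50
Carry z at full precision (z = -7.4 / 17.9) into the conversion:
NCE = 21.06 * (-7.4 / 17.9) + 50 = -155.844 / 17.9 + 50
NCE = -8.7064 + 50
NCE = 41.2936

41.2936


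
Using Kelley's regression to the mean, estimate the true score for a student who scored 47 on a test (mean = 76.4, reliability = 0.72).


T_est = rxx * X + (1 - rxx) * mean
T_est = 0.72 * 47 + 0.28 * 76.4
T_est = 33.84 + 21.392
T_est = 55.232

55.232


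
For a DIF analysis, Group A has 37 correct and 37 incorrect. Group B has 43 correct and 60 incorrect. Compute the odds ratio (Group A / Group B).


Odds_A = 37/37 = 1.0
Odds_B = 43/60 = 0.7167
OR = Odds_A / Odds_B = 1.0 / 0.7167
Exactly, OR = (37 * 60) / (37 * 43) = 2220 / 1591
OR = 1.3953

1.3953


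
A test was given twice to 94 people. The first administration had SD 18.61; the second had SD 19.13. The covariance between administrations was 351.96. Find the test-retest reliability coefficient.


r = cov(X,Y) / (SD_X * SD_Y)
r = 351.96 / (18.61 * 19.13)
r = 351.96 / 356.0093
r = 0.9886

0.9886


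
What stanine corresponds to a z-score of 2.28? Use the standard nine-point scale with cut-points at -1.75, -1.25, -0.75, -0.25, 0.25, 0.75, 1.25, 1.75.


Stanine boundaries: [-1.75, -1.25, -0.75, -0.25, 0.25, 0.75, 1.25, 1.75]
z = 2.28
Check each boundary:
  z >= -1.75 -> could be stanine 2
  z >= -1.25 -> could be stanine 3
  z >= -0.75 -> could be stanine 4
  z >= -0.25 -> could be stanine 5
  z >= 0.25 -> could be stanine 6
  z >= 0.75 -> could be stanine 7
  z >= 1.25 -> could be stanine 8
  z >= 1.75 -> could be stanine 9
Highest qualifying boundary gives stanine = 9

9


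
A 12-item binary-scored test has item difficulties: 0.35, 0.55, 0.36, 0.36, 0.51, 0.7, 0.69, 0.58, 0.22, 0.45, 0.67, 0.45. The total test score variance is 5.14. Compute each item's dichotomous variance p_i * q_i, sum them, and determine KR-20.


For each item, compute p_i * q_i:
  Item 1: 0.35 * 0.65 = 0.2275
  Item 2: 0.55 * 0.45 = 0.2475
  Item 3: 0.36 * 0.64 = 0.2304
  Item 4: 0.36 * 0.64 = 0.2304
  Item 5: 0.51 * 0.49 = 0.2499
  Item 6: 0.7 * 0.3 = 0.21
  Item 7: 0.69 * 0.31 = 0.2139
  Item 8: 0.58 * 0.42 = 0.2436
  Item 9: 0.22 * 0.78 = 0.1716
  Item 10: 0.45 * 0.55 = 0.2475
  Item 11: 0.67 * 0.33 = 0.2211
  Item 12: 0.45 * 0.55 = 0.2475
Sum(p_i * q_i) = 0.2275 + 0.2475 + 0.2304 + 0.2304 + 0.2499 + 0.21 + 0.2139 + 0.2436 + 0.1716 + 0.2475 + 0.2211 + 0.2475 = 2.7409
KR-20 = (k/(k-1)) * (1 - Sum(p_i*q_i) / Var_total)
= (12/11) * (1 - 2.7409/5.14)
= 1.0909 * 0.4668
KR-20 = 0.5092

0.5092


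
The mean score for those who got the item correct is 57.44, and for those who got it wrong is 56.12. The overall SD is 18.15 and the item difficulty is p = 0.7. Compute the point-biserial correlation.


q = 1 - p = 0.3
rpb = ((M1 - M0) / SD) * sqrt(p * q)
rpb = ((57.44 - 56.12) / 18.15) * sqrt(0.7 * 0.3)
rpb = 0.0333

0.0333


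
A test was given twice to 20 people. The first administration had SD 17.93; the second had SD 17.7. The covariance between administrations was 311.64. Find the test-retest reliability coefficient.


r = cov(X,Y) / (SD_X * SD_Y)
r = 311.64 / (17.93 * 17.7)
r = 311.64 / 317.361
r = 0.982

0.982


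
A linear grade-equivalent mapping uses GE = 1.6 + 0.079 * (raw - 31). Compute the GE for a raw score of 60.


raw - median = 60 - 31 = 29
slope * diff = 0.079 * 29 = 2.291
GE = 1.6 + 2.291
GE = 3.891

3.891


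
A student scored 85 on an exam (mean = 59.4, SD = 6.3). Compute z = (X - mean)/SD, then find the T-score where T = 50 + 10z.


z = (X - mean) / SD = (85 - 59.4) / 6.3
z = 25.6 / 6.3
z = 4.0635
T-score = T = 50 + 10z
Carry z at full precision (z = 25.6 / 6.3) into the conversion:
T-score = 50 + 10 * (25.6 / 6.3) = 50 + 256 / 6.3
T-score = 50 + 40.6349
T-score = 90.6349

90.6349


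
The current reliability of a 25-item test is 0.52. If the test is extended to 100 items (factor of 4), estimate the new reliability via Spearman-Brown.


r_new = (n * rxx) / (1 + (n-1) * rxx)
r_new = (4 * 0.52) / (1 + 3 * 0.52)
r_new = 2.08 / 2.56
r_new = 0.8125

0.8125


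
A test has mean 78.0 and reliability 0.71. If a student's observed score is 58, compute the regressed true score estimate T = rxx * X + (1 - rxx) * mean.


T_est = rxx * X + (1 - rxx) * mean
T_est = 0.71 * 58 + 0.29 * 78.0
T_est = 41.18 + 22.62
T_est = 63.8

63.8


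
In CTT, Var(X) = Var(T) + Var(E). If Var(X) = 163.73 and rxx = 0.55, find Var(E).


var_true = rxx * var_obs = 0.55 * 163.73 = 90.0515
var_error = var_obs - var_true
var_error = 163.73 - 90.0515
var_error = 73.6785

73.6785


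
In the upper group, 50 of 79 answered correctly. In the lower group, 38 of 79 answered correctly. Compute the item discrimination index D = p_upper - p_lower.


p_upper = 50/79 = 0.6329
p_lower = 38/79 = 0.481
D = 0.6329 - 0.481 = 0.1519

0.1519


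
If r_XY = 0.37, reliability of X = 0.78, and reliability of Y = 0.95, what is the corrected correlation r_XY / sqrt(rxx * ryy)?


r_corrected = rxy / sqrt(rxx * ryy)
= 0.37 / sqrt(0.78 * 0.95)
= 0.37 / sqrt(0.741)
= 0.37 / 0.860814
r_corrected = 0.4298

0.4298


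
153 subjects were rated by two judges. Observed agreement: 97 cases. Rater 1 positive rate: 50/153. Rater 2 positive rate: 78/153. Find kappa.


P_o = 97/153 = 0.633987
P_e = (50*78 + 103*75) / 23409 = 0.496604
kappa = (P_o - P_e) / (1 - P_e)
kappa = (0.633987 - 0.496604) / (1 - 0.496604)
kappa = 0.2729

0.2729


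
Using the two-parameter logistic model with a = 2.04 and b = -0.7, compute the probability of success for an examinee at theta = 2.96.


a*(theta - b) = 2.04 * (2.96 - -0.7) = 7.4664
exp(-7.4664) = 0.0006
P = 1 / (1 + 0.0006)
P = 0.9994

0.9994


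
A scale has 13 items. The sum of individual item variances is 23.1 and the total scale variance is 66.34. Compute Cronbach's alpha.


alpha = (k/(k-1)) * (1 - sum(si^2)/s_total^2)
= (13/12) * (1 - 23.1/66.34)
alpha = 0.7061

0.7061


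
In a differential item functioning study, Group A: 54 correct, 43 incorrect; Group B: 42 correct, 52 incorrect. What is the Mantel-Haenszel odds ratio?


Odds_A = 54/43 = 1.2558
Odds_B = 42/52 = 0.8077
OR = Odds_A / Odds_B = 1.2558 / 0.8077
Exactly, OR = (54 * 52) / (43 * 42) = 2808 / 1806
OR = 1.5548

1.5548


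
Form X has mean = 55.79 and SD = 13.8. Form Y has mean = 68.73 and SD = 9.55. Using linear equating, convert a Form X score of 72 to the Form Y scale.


slope = SD_Y / SD_X = 9.55 / 13.8 ~ 0.692
intercept = mean_Y - slope * mean_X = 68.73 - (9.55 / 13.8) * 55.79 ~ 30.1217
Y = slope * X + intercept. To avoid rounding drift from the rounded slope/intercept, evaluate the equivalent form Y = mean_Y + SD_Y * (X - mean_X) / SD_X at full precision:
Y = 68.73 + 9.55 * (72 - 55.79) / 13.8
Y = 68.73 + 9.55 * 16.21 / 13.8
Y = 68.73 + 154.8055 / 13.8
Y = 68.73 + 11.2178
Y = 79.9478

79.9478


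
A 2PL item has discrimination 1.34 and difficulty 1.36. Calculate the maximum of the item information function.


For 2PL, max info at theta = b = 1.36
I_max = a^2 / 4 = 1.34^2 / 4
= 1.7956 / 4
I_max = 0.4489

0.4489


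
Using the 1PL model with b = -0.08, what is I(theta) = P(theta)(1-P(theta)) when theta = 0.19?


P = 1/(1+exp(-(0.19--0.08))) = 0.5671
I = P*(1-P) = 0.5671 * 0.4329
I = 0.2455

0.2455


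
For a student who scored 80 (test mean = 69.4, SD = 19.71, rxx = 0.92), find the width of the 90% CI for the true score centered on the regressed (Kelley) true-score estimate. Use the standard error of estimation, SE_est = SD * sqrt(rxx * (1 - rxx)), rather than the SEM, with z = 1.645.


True score estimate = 0.92*80 + 0.08*69.4 = 79.152
SE_est = SD * sqrt(rxx * (1 - rxx)) = 19.71 * sqrt(0.92 * 0.08) = 19.71 * sqrt(0.0736) = 5.347189
CI = T_est +/- z * SE_est, so width = 2 * z * SE_est = 2 * 1.645 * 5.347189
Width = 17.5923

17.5923


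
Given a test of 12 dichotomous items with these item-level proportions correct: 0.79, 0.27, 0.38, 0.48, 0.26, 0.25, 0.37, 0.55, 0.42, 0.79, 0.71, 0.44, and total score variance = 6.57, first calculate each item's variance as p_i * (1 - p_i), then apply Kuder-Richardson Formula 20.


For each item, compute p_i * q_i:
  Item 1: 0.79 * 0.21 = 0.1659
  Item 2: 0.27 * 0.73 = 0.1971
  Item 3: 0.38 * 0.62 = 0.2356
  Item 4: 0.48 * 0.52 = 0.2496
  Item 5: 0.26 * 0.74 = 0.1924
  Item 6: 0.25 * 0.75 = 0.1875
  Item 7: 0.37 * 0.63 = 0.2331
  Item 8: 0.55 * 0.45 = 0.2475
  Item 9: 0.42 * 0.58 = 0.2436
  Item 10: 0.79 * 0.21 = 0.1659
  Item 11: 0.71 * 0.29 = 0.2059
  Item 12: 0.44 * 0.56 = 0.2464
Sum(p_i * q_i) = 0.1659 + 0.1971 + 0.2356 + 0.2496 + 0.1924 + 0.1875 + 0.2331 + 0.2475 + 0.2436 + 0.1659 + 0.2059 + 0.2464 = 2.5705
KR-20 = (k/(k-1)) * (1 - Sum(p_i*q_i) / Var_total)
= (12/11) * (1 - 2.5705/6.57)
= 1.0909 * 0.6088
KR-20 = 0.6641

0.6641


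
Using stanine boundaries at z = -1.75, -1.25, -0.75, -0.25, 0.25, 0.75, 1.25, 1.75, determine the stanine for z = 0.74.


Stanine boundaries: [-1.75, -1.25, -0.75, -0.25, 0.25, 0.75, 1.25, 1.75]
z = 0.74
Check each boundary:
  z >= -1.75 -> could be stanine 2
  z >= -1.25 -> could be stanine 3
  z >= -0.75 -> could be stanine 4
  z >= -0.25 -> could be stanine 5
  z >= 0.25 -> could be stanine 6
  z < 0.75
  z < 1.25
  z < 1.75
Highest qualifying boundary gives stanine = 6

6


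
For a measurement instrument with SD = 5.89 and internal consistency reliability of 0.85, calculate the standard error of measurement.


SEM = SD * sqrt(1 - rxx)
SEM = 5.89 * sqrt(1 - 0.85)
SEM = 5.89 * sqrt(0.15) = 5.89 * 0.387298
SEM = 2.2812

2.2812


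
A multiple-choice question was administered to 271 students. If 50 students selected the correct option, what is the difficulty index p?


Item difficulty p = number correct / total examinees
p = 50 / 271
p = 0.1845

0.1845


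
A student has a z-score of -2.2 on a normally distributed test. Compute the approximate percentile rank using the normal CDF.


CDF(z) = 0.5 * (1 + erf(z/sqrt(2)))
erf(-1.5556) = -0.9722
CDF = 0.0139
Percentile rank = 0.0139 * 100 = 1.39

1.39


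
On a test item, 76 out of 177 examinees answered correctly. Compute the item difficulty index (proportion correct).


Item difficulty p = number correct / total examinees
p = 76 / 177
p = 0.4294

0.4294


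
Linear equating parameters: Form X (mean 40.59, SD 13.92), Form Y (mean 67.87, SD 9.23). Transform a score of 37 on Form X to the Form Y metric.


slope = SD_Y / SD_X = 9.23 / 13.92 ~ 0.6631
intercept = mean_Y - slope * mean_X = 67.87 - (9.23 / 13.92) * 40.59 ~ 40.9558
Y = slope * X + intercept. To avoid rounding drift from the rounded slope/intercept, evaluate the equivalent form Y = mean_Y + SD_Y * (X - mean_X) / SD_X at full precision:
Y = 67.87 + 9.23 * (37 - 40.59) / 13.92
Y = 67.87 - 9.23 * 3.59 / 13.92
Y = 67.87 - 33.1357 / 13.92
Y = 67.87 - 2.3804
Y = 65.4896

65.4896


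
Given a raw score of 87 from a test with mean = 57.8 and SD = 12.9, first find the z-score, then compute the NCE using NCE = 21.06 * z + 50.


z = (X - mean) / SD = (87 - 57.8) / 12.9
z = 29.2 / 12.9
z = 2.2636
NCE = NCE = 21.06z + 50
Carry z at full precision (z = 29.2 / 12.9) into the conversion:
NCE = 21.06 * (29.2 / 12.9) + 50 = 614.952 / 12.9 + 50
NCE = 47.6707 + 50
NCE = 97.6707

97.6707


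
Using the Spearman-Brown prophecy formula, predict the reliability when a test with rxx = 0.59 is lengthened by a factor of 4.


r_new = (n * rxx) / (1 + (n-1) * rxx)
r_new = (4 * 0.59) / (1 + 3 * 0.59)
r_new = 2.36 / 2.77
r_new = 0.852

0.852


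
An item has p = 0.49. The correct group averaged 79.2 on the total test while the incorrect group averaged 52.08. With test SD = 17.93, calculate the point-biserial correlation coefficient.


q = 1 - p = 0.51
rpb = ((M1 - M0) / SD) * sqrt(p * q)
rpb = ((79.2 - 52.08) / 17.93) * sqrt(0.49 * 0.51)
rpb = 0.7561

0.7561


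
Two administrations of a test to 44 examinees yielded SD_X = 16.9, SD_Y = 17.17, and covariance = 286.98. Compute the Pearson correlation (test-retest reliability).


r = cov(X,Y) / (SD_X * SD_Y)
r = 286.98 / (16.9 * 17.17)
r = 286.98 / 290.173
r = 0.989

0.989


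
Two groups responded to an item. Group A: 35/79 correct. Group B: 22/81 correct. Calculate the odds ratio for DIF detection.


Odds_A = 35/44 = 0.7955
Odds_B = 22/59 = 0.3729
OR = Odds_A / Odds_B = 0.7955 / 0.3729
Exactly, OR = (35 * 59) / (44 * 22) = 2065 / 968
OR = 2.1333

2.1333


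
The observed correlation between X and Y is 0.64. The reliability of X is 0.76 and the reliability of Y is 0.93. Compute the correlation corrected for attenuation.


r_corrected = rxy / sqrt(rxx * ryy)
= 0.64 / sqrt(0.76 * 0.93)
= 0.64 / sqrt(0.7068)
= 0.64 / 0.840714
r_corrected = 0.7613

0.7613


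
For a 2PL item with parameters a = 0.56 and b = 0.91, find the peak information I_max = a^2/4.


For 2PL, max info at theta = b = 0.91
I_max = a^2 / 4 = 0.56^2 / 4
= 0.3136 / 4
I_max = 0.0784

0.0784


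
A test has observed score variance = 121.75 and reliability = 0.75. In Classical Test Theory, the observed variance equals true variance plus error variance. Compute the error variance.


var_true = rxx * var_obs = 0.75 * 121.75 = 91.3125
var_error = var_obs - var_true
var_error = 121.75 - 91.3125
var_error = 30.4375

30.4375


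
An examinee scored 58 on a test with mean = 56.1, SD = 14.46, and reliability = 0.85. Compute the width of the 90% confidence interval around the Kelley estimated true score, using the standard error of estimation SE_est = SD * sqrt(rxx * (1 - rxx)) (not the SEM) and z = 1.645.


True score estimate = 0.85*58 + 0.15*56.1 = 57.715
SE_est = SD * sqrt(rxx * (1 - rxx)) = 14.46 * sqrt(0.85 * 0.15) = 14.46 * sqrt(0.1275) = 5.163253
CI = T_est +/- z * SE_est, so width = 2 * z * SE_est = 2 * 1.645 * 5.163253
Width = 16.9871

16.9871


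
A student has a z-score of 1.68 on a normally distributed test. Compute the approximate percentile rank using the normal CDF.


CDF(z) = 0.5 * (1 + erf(z/sqrt(2)))
erf(1.1879) = 0.907
CDF = 0.9535
Percentile rank = 0.9535 * 100 = 95.35

95.35


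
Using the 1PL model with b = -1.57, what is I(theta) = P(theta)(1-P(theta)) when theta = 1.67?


P = 1/(1+exp(-(1.67--1.57))) = 0.9623
I = P*(1-P) = 0.9623 * 0.0377
I = 0.0363

0.0363


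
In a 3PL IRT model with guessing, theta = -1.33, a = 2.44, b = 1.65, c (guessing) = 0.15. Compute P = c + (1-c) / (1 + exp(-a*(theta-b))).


logit = 2.44*(-1.33 - 1.65) = -7.2712
P* = 1/(1 + exp(--7.2712)) = 0.0007
P = 0.15 + (1 - 0.15) * 0.0007
P = 0.1506

0.1506


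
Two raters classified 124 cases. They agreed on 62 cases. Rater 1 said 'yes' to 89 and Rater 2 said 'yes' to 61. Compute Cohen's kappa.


P_o = 62/124 = 0.5
P_e = (89*61 + 35*63) / 15376 = 0.496488
kappa = (P_o - P_e) / (1 - P_e)
kappa = (0.5 - 0.496488) / (1 - 0.496488)
kappa = 0.007

0.007


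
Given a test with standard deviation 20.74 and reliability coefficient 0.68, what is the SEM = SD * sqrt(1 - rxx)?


SEM = SD * sqrt(1 - rxx)
SEM = 20.74 * sqrt(1 - 0.68)
SEM = 20.74 * sqrt(0.32) = 20.74 * 0.565685
SEM = 11.7323

11.7323


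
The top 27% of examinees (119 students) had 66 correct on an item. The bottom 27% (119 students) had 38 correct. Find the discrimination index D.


p_upper = 66/119 = 0.5546
p_lower = 38/119 = 0.3193
D = 0.5546 - 0.3193 = 0.2353

0.2353


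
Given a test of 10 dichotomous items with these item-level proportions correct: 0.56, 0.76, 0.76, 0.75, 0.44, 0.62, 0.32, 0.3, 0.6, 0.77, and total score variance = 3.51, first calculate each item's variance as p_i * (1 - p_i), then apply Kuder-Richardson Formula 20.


For each item, compute p_i * q_i:
  Item 1: 0.56 * 0.44 = 0.2464
  Item 2: 0.76 * 0.24 = 0.1824
  Item 3: 0.76 * 0.24 = 0.1824
  Item 4: 0.75 * 0.25 = 0.1875
  Item 5: 0.44 * 0.56 = 0.2464
  Item 6: 0.62 * 0.38 = 0.2356
  Item 7: 0.32 * 0.68 = 0.2176
  Item 8: 0.3 * 0.7 = 0.21
  Item 9: 0.6 * 0.4 = 0.24
  Item 10: 0.77 * 0.23 = 0.1771
Sum(p_i * q_i) = 0.2464 + 0.1824 + 0.1824 + 0.1875 + 0.2464 + 0.2356 + 0.2176 + 0.21 + 0.24 + 0.1771 = 2.1254
KR-20 = (k/(k-1)) * (1 - Sum(p_i*q_i) / Var_total)
= (10/9) * (1 - 2.1254/3.51)
= 1.1111 * 0.3945
KR-20 = 0.4383

0.4383


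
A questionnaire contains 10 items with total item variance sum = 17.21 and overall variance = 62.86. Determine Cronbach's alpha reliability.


alpha = (k/(k-1)) * (1 - sum(si^2)/s_total^2)
= (10/9) * (1 - 17.21/62.86)
alpha = 0.8069

0.8069


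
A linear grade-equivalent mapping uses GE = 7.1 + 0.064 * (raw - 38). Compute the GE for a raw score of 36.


raw - median = 36 - 38 = -2
slope * diff = 0.064 * -2 = -0.128
GE = 7.1 + -0.128
GE = 6.972

6.972


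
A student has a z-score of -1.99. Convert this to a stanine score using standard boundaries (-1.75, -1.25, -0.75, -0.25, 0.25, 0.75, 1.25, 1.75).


Stanine boundaries: [-1.75, -1.25, -0.75, -0.25, 0.25, 0.75, 1.25, 1.75]
z = -1.99
Check each boundary:
  z < -1.75
  z < -1.25
  z < -0.75
  z < -0.25
  z < 0.25
  z < 0.75
  z < 1.25
  z < 1.75
Highest qualifying boundary gives stanine = 1

1


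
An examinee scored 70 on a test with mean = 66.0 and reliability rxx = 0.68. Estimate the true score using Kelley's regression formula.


T_est = rxx * X + (1 - rxx) * mean
T_est = 0.68 * 70 + 0.32 * 66.0
T_est = 47.6 + 21.12
T_est = 68.72

68.72


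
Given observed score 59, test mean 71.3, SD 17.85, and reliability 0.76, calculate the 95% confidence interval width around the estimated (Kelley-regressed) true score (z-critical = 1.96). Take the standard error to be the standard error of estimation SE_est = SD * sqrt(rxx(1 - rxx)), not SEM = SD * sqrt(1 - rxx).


True score estimate = 0.76*59 + 0.24*71.3 = 61.952
SE_est = SD * sqrt(rxx * (1 - rxx)) = 17.85 * sqrt(0.76 * 0.24) = 17.85 * sqrt(0.1824) = 7.623434
CI = T_est +/- z * SE_est, so width = 2 * z * SE_est = 2 * 1.96 * 7.623434
Width = 29.8839

29.8839


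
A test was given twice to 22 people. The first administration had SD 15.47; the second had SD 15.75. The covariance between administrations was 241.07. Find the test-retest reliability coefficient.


r = cov(X,Y) / (SD_X * SD_Y)
r = 241.07 / (15.47 * 15.75)
r = 241.07 / 243.6525
r = 0.9894

0.9894


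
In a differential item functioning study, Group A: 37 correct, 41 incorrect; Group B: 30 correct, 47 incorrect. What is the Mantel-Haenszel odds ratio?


Odds_A = 37/41 = 0.9024
Odds_B = 30/47 = 0.6383
OR = Odds_A / Odds_B = 0.9024 / 0.6383
Exactly, OR = (37 * 47) / (41 * 30) = 1739 / 1230
OR = 1.4138

1.4138


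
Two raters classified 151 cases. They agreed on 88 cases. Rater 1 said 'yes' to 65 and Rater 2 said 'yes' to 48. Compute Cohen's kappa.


P_o = 88/151 = 0.582781
P_e = (65*48 + 86*103) / 22801 = 0.525328
kappa = (P_o - P_e) / (1 - P_e)
kappa = (0.582781 - 0.525328) / (1 - 0.525328)
kappa = 0.121

0.121


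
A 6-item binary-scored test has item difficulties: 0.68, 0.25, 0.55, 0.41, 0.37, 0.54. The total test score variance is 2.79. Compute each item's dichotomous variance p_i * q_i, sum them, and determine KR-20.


For each item, compute p_i * q_i:
  Item 1: 0.68 * 0.32 = 0.2176
  Item 2: 0.25 * 0.75 = 0.1875
  Item 3: 0.55 * 0.45 = 0.2475
  Item 4: 0.41 * 0.59 = 0.2419
  Item 5: 0.37 * 0.63 = 0.2331
  Item 6: 0.54 * 0.46 = 0.2484
Sum(p_i * q_i) = 0.2176 + 0.1875 + 0.2475 + 0.2419 + 0.2331 + 0.2484 = 1.376
KR-20 = (k/(k-1)) * (1 - Sum(p_i*q_i) / Var_total)
= (6/5) * (1 - 1.376/2.79)
= 1.2 * 0.5068
KR-20 = 0.6082

0.6082


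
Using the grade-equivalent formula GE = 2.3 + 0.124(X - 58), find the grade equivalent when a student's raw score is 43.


raw - median = 43 - 58 = -15
slope * diff = 0.124 * -15 = -1.86
GE = 2.3 + -1.86
GE = 0.44

0.44


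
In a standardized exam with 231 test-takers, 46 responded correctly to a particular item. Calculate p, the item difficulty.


Item difficulty p = number correct / total examinees
p = 46 / 231
p = 0.1991

0.1991


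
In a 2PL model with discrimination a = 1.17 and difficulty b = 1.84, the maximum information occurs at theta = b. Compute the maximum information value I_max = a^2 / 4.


For 2PL, max info at theta = b = 1.84
I_max = a^2 / 4 = 1.17^2 / 4
= 1.3689 / 4
I_max = 0.3422

0.3422


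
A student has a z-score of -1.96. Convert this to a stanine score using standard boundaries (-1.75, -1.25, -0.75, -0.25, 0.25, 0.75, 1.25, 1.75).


Stanine boundaries: [-1.75, -1.25, -0.75, -0.25, 0.25, 0.75, 1.25, 1.75]
z = -1.96
Check each boundary:
  z < -1.75
  z < -1.25
  z < -0.75
  z < -0.25
  z < 0.25
  z < 0.75
  z < 1.25
  z < 1.75
Highest qualifying boundary gives stanine = 1

1


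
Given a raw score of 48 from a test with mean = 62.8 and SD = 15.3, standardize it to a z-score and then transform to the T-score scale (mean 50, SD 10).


z = (X - mean) / SD = (48 - 62.8) / 15.3
z = -14.8 / 15.3
z = -0.9673
T-score = T = 50 + 10z
Carry z at full precision (z = -14.8 / 15.3) into the conversion:
T-score = 50 + 10 * (-14.8 / 15.3) = 50 + -148 / 15.3
T-score = 50 + -9.6732
T-score = 40.3268

40.3268


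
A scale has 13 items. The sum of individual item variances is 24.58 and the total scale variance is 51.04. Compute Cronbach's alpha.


alpha = (k/(k-1)) * (1 - sum(si^2)/s_total^2)
= (13/12) * (1 - 24.58/51.04)
alpha = 0.5616

0.5616


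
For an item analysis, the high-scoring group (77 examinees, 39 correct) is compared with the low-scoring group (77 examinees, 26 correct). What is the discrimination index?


p_upper = 39/77 = 0.5065
p_lower = 26/77 = 0.3377
D = 0.5065 - 0.3377 = 0.1688

0.1688


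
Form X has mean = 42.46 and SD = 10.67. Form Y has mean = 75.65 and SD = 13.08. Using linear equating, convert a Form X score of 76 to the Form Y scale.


slope = SD_Y / SD_X = 13.08 / 10.67 ~ 1.2259
intercept = mean_Y - slope * mean_X = 75.65 - (13.08 / 10.67) * 42.46 ~ 23.5997
Y = slope * X + intercept. To avoid rounding drift from the rounded slope/intercept, evaluate the equivalent form Y = mean_Y + SD_Y * (X - mean_X) / SD_X at full precision:
Y = 75.65 + 13.08 * (76 - 42.46) / 10.67
Y = 75.65 + 13.08 * 33.54 / 10.67
Y = 75.65 + 438.7032 / 10.67
Y = 75.65 + 41.1156
Y = 116.7656

116.7656


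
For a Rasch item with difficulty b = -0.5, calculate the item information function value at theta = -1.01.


P = 1/(1+exp(-(-1.01--0.5))) = 0.3752
I = P*(1-P) = 0.3752 * 0.6248
I = 0.2344

0.2344


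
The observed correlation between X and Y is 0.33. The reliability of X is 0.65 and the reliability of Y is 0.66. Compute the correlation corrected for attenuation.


r_corrected = rxy / sqrt(rxx * ryy)
= 0.33 / sqrt(0.65 * 0.66)
= 0.33 / sqrt(0.429)
= 0.33 / 0.654981
r_corrected = 0.5038

0.5038


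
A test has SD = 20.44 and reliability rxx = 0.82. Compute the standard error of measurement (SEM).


SEM = SD * sqrt(1 - rxx)
SEM = 20.44 * sqrt(1 - 0.82)
SEM = 20.44 * sqrt(0.18) = 20.44 * 0.424264
SEM = 8.672

8.672


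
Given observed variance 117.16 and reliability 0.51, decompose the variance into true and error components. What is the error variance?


var_true = rxx * var_obs = 0.51 * 117.16 = 59.7516
var_error = var_obs - var_true
var_error = 117.16 - 59.7516
var_error = 57.4084

57.4084


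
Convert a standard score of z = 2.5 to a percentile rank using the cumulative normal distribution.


CDF(z) = 0.5 * (1 + erf(z/sqrt(2)))
erf(1.7678) = 0.9876
CDF = 0.9938
Percentile rank = 0.9938 * 100 = 99.38

99.38


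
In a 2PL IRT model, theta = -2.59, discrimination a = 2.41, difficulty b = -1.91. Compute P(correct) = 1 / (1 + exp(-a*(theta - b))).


a*(theta - b) = 2.41 * (-2.59 - -1.91) = -1.6388
exp(--1.6388) = 5.149
P = 1 / (1 + 5.149)
P = 0.1626

0.1626


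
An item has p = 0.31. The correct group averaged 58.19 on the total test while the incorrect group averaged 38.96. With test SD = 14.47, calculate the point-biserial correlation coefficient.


q = 1 - p = 0.69
rpb = ((M1 - M0) / SD) * sqrt(p * q)
rpb = ((58.19 - 38.96) / 14.47) * sqrt(0.31 * 0.69)
rpb = 0.6146

0.6146
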